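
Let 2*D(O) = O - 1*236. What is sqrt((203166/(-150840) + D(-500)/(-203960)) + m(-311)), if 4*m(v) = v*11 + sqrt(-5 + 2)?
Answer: sqrt(-390997204307646910 + 114113776584025*I*sqrt(3))/21364810 ≈ 0.0073975 + 29.268*I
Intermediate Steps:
D(O) = -118 + O/2 (D(O) = (O - 1*236)/2 = (O - 236)/2 = (-236 + O)/2 = -118 + O/2)
m(v) = 11*v/4 + I*sqrt(3)/4 (m(v) = (v*11 + sqrt(-5 + 2))/4 = (11*v + sqrt(-3))/4 = (11*v + I*sqrt(3))/4 = 11*v/4 + I*sqrt(3)/4)
sqrt((203166/(-150840) + D(-500)/(-203960)) + m(-311)) = sqrt((203166/(-150840) + (-118 + (1/2)*(-500))/(-203960)) + ((11/4)*(-311) + I*sqrt(3)/4)) = sqrt((203166*(-1/150840) + (-118 - 250)*(-1/203960)) + (-3421/4 + I*sqrt(3)/4)) = sqrt((-11287/8380 - 368*(-1/203960)) + (-3421/4 + I*sqrt(3)/4)) = sqrt((-11287/8380 + 46/25495) + (-3421/4 + I*sqrt(3)/4)) = sqrt(-57475317/42729620 + (-3421/4 + I*sqrt(3)/4)) = sqrt(-18300991411/21364810 + I*sqrt(3)/4)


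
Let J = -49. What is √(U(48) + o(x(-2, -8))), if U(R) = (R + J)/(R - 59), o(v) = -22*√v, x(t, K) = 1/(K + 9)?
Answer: I*√2651/11 ≈ 4.6807*I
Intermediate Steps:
x(t, K) = 1/(9 + K)
U(R) = (-49 + R)/(-59 + R) (U(R) = (R - 49)/(R - 59) = (-49 + R)/(-59 + R))
√(U(48) + o(x(-2, -8))) = √((-49 + 48)/(-59 + 48) - 22/√(9 - 8)) = √(-1/(-11) - 22*√(1/1)) = √(-1/11*(-1) - 22*√1) = √(1/11 - 22*1) = √(1/11 - 22) = √(-241/11) = I*√2651/11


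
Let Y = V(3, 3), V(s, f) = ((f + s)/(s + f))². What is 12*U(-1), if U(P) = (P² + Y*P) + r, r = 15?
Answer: 180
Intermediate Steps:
V(s, f) = 1 (V(s, f) = ((f + s)/(f + s))² = 1² = 1)
Y = 1
U(P) = 15 + P + P² (U(P) = (P² + 1*P) + 15 = (P² + P) + 15 = (P + P²) + 15 = 15 + P + P²)
12*U(-1) = 12*(15 - 1 + (-1)²) = 12*(15 - 1 + 1) = 12*15 = 180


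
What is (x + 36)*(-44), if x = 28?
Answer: -2816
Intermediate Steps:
(x + 36)*(-44) = (28 + 36)*(-44) = 64*(-44) = -2816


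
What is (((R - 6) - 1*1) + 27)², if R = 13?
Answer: 1089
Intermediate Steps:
(((R - 6) - 1*1) + 27)² = (((13 - 6) - 1*1) + 27)² = ((7 - 1) + 27)² = (6 + 27)² = 33² = 1089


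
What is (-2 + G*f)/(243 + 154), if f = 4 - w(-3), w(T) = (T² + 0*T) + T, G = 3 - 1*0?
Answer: -8/397 ≈ -0.020151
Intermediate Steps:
G = 3 (G = 3 + 0 = 3)
w(T) = T + T² (w(T) = (T² + 0) + T = T² + T = T + T²)
f = -2 (f = 4 - (-3)*(1 - 3) = 4 - (-3)*(-2) = 4 - 1*6 = 4 - 6 = -2)
(-2 + G*f)/(243 + 154) = (-2 + 3*(-2))/(243 + 154) = (-2 - 6)/397 = -8*1/397 = -8/397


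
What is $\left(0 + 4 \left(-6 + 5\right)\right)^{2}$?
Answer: $16$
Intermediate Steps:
$\left(0 + 4 \left(-6 + 5\right)\right)^{2} = \left(0 + 4 \left(-1\right)\right)^{2} = \left(0 - 4\right)^{2} = \left(-4\right)^{2} = 16$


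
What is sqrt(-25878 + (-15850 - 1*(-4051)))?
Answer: I*sqrt(37677) ≈ 194.11*I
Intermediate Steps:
sqrt(-25878 + (-15850 - 1*(-4051))) = sqrt(-25878 + (-15850 + 4051)) = sqrt(-25878 - 11799) = sqrt(-37677) = I*sqrt(37677)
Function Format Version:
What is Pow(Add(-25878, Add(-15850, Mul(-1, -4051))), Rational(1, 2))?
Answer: Mul(I, Pow(37677, Rational(1, 2))) ≈ Mul(194.11, I)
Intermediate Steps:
Pow(Add(-25878, Add(-15850, Mul(-1, -4051))), Rational(1, 2)) = Pow(Add(-25878, Add(-15850, 4051)), Rational(1, 2)) = Pow(Add(-25878, -11799), Rational(1, 2)) = Pow(-37677, Rational(1, 2)) = Mul(I, Pow(37677, Rational(1, 2)))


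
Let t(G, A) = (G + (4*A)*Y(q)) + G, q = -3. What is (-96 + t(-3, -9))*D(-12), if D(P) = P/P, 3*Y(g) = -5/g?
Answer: -122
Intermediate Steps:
Y(g) = -5/(3*g) (Y(g) = (-5/g)/3 = -5/(3*g))
D(P) = 1
t(G, A) = 2*G + 20*A/9 (t(G, A) = (G + (4*A)*(-5/3/(-3))) + G = (G + (4*A)*(-5/3*(-⅓))) + G = (G + (4*A)*(5/9)) + G = (G + 20*A/9) + G = 2*G + 20*A/9)
(-96 + t(-3, -9))*D(-12) = (-96 + (2*(-3) + (20/9)*(-9)))*1 = (-96 + (-6 - 20))*1 = (-96 - 26)*1 = -122*1 = -122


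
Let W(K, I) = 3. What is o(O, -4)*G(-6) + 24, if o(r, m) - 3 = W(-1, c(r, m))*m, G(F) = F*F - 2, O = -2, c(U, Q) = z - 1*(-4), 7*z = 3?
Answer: -282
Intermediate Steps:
z = 3/7 (z = (⅐)*3 = 3/7 ≈ 0.42857)
c(U, Q) = 31/7 (c(U, Q) = 3/7 - 1*(-4) = 3/7 + 4 = 31/7)
G(F) = -2 + F² (G(F) = F² - 2 = -2 + F²)
o(r, m) = 3 + 3*m
o(O, -4)*G(-6) + 24 = (3 + 3*(-4))*(-2 + (-6)²) + 24 = (3 - 12)*(-2 + 36) + 24 = -9*34 + 24 = -306 + 24 = -282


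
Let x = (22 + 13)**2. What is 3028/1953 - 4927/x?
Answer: -844733/341775 ≈ -2.4716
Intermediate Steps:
x = 1225 (x = 35**2 = 1225)
3028/1953 - 4927/x = 3028/1953 - 4927/1225 = -844733/341775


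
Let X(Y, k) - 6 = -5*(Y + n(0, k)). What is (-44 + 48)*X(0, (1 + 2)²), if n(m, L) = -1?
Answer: 44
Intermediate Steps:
X(Y, k) = 11 - 5*Y (X(Y, k) = 6 - 5*(Y - 1) = 6 - 5*(-1 + Y) = 6 + (5 - 5*Y) = 11 - 5*Y)
(-44 + 48)*X(0, (1 + 2)²) = (-44 + 48)*(11 - 5*0) = 4*(11 + 0) = 4*11 = 44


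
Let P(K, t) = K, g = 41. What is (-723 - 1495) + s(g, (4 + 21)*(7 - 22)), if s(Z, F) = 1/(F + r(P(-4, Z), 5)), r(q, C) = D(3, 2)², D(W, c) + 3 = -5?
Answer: -689799/311 ≈ -2218.0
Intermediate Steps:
D(W, c) = -8 (D(W, c) = -3 - 5 = -8)
r(q, C) = 64 (r(q, C) = (-8)² = 64)
s(Z, F) = 1/(64 + F) (s(Z, F) = 1/(F + 64) = 1/(64 + F))
(-723 - 1495) + s(g, (4 + 21)*(7 - 22)) = (-723 - 1495) + 1/(64 + (4 + 21)*(7 - 22)) = -2218 + 1/(64 + 25*(-15)) = -2218 + 1/(64 - 375) = -2218 + 1/(-311) = -2218 - 1/311 = -689799/311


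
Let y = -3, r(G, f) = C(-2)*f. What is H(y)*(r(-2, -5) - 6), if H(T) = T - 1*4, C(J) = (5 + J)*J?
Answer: -168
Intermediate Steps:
C(J) = J*(5 + J)
r(G, f) = -6*f (r(G, f) = (-2*(5 - 2))*f = (-2*3)*f = -6*f)
H(T) = -4 + T (H(T) = T - 4 = -4 + T)
H(y)*(r(-2, -5) - 6) = (-4 - 3)*(-6*(-5) - 6) = -7*(30 - 6) = -7*24 = -168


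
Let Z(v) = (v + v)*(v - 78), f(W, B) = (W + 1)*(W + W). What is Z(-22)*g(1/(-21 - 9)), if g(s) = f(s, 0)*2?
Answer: -5104/9 ≈ -567.11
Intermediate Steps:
f(W, B) = 2*W*(1 + W) (f(W, B) = (1 + W)*(2*W) = 2*W*(1 + W))
g(s) = 4*s*(1 + s) (g(s) = (2*s*(1 + s))*2 = 4*s*(1 + s))
Z(v) = 2*v*(-78 + v) (Z(v) = (2*v)*(-78 + v) = 2*v*(-78 + v))
Z(-22)*g(1/(-21 - 9)) = (2*(-22)*(-78 - 22))*(4*(1 + 1/(-21 - 9))/(-21 - 9)) = (2*(-22)*(-100))*(4*(1 + 1/(-30))/(-30)) = 4400*(4*(-1/30)*(1 - 1/30)) = 4400*(4*(-1/30)*(29/30)) = 4400*(-29/225) = -5104/9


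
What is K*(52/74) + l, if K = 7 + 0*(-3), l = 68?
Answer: 2698/37 ≈ 72.919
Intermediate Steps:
K = 7 (K = 7 + 0 = 7)
K*(52/74) + l = 7*(52/74) + 68 = 7*(52*(1/74)) + 68 = 7*(26/37) + 68 = 182/37 + 68 = 2698/37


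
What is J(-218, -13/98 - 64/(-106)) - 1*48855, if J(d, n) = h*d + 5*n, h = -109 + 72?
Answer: -211845831/5194 ≈ -40787.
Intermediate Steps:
h = -37
J(d, n) = -37*d + 5*n
J(-218, -13/98 - 64/(-106)) - 1*48855 = (-37*(-218) + 5*(-13/98 - 64/(-106))) - 1*48855 = (8066 + 5*(-13*1/98 - 64*(-1/106))) - 48855 = (8066 + 5*(-13/98 + 32/53)) - 48855 = (8066 + 5*(2447/5194)) - 48855 = (8066 + 12235/5194) - 48855 = 41907039/5194 - 48855 = -211845831/5194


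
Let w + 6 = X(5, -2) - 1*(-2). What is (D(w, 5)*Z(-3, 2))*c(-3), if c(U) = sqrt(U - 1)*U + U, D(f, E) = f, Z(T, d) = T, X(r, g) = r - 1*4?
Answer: -27 - 54*I ≈ -27.0 - 54.0*I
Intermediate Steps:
X(r, g) = -4 + r (X(r, g) = r - 4 = -4 + r)
w = -3 (w = -6 + ((-4 + 5) - 1*(-2)) = -6 + (1 + 2) = -6 + 3 = -3)
c(U) = U + U*sqrt(-1 + U) (c(U) = sqrt(-1 + U)*U + U = U*sqrt(-1 + U) + U = U + U*sqrt(-1 + U))
(D(w, 5)*Z(-3, 2))*c(-3) = (-3*(-3))*(-3*(1 + sqrt(-1 - 3))) = 9*(-3*(1 + sqrt(-4))) = 9*(-3*(1 + 2*I)) = 9*(-3 - 6*I) = -27 - 54*I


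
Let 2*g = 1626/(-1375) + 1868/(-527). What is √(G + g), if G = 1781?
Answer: 6*√1037698767490/144925 ≈ 42.174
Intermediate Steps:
g = -1712701/724625 (g = (1626/(-1375) + 1868/(-527))/2 = (1626*(-1/1375) + 1868*(-1/527))/2 = (-1626/1375 - 1868/527)/2 = (½)*(-3425402/724625) = -1712701/724625 ≈ -2.3636)
√(G + g) = √(1781 - 1712701/724625) = √(1288844424/724625) = 6*√1037698767490/144925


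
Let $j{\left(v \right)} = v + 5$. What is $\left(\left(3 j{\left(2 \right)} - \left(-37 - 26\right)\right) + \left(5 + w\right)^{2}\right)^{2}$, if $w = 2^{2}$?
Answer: $27225$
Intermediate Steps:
$j{\left(v \right)} = 5 + v$
$w = 4$
$\left(\left(3 j{\left(2 \right)} - \left(-37 - 26\right)\right) + \left(5 + w\right)^{2}\right)^{2} = \left(\left(3 \left(5 + 2\right) - \left(-37 - 26\right)\right) + \left(5 + 4\right)^{2}\right)^{2} = \left(\left(3 \cdot 7 - -63\right) + 9^{2}\right)^{2} = \left(\left(21 + 63\right) + 81\right)^{2} = \left(84 + 81\right)^{2} = 165^{2} = 27225$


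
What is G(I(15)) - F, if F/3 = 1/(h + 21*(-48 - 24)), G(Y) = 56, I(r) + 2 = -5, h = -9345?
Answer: 202665/3619 ≈ 56.000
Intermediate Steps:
I(r) = -7 (I(r) = -2 - 5 = -7)
F = -1/3619 (F = 3/(-9345 + 21*(-48 - 24)) = 3/(-9345 + 21*(-72)) = 3/(-9345 - 1512) = 3/(-10857) = 3*(-1/10857) = -1/3619 ≈ -0.00027632)
G(I(15)) - F = 56 - 1*(-1/3619) = 56 + 1/3619 = 202665/3619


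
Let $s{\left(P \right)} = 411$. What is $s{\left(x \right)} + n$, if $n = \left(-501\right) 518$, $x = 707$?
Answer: $-259107$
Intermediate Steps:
$n = -259518$
$s{\left(x \right)} + n = 411 - 259518 = -259107$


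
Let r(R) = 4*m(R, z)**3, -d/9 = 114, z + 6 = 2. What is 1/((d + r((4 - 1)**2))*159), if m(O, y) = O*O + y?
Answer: 1/290191854 ≈ 3.4460e-9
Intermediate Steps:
z = -4 (z = -6 + 2 = -4)
m(O, y) = y + O**2 (m(O, y) = O**2 + y = y + O**2)
d = -1026 (d = -9*114 = -1026)
r(R) = 4*(-4 + R**2)**3
1/((d + r((4 - 1)**2))*159) = 1/((-1026 + 4*(-4 + ((4 - 1)**2)**2)**3)*159) = 1/((-1026 + 4*(-4 + (3**2)**2)**3)*159) = 1/((-1026 + 4*(-4 + 9**2)**3)*159) = 1/((-1026 + 4*(-4 + 81)**3)*159) = 1/((-1026 + 4*77**3)*159) = 1/((-1026 + 4*456533)*159) = 1/((-1026 + 1826132)*159) = 1/(1825106*159) = 1/290191854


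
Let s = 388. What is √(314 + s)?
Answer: 3*√78 ≈ 26.495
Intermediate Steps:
√(314 + s) = √(314 + 388) = √702 = 3*√78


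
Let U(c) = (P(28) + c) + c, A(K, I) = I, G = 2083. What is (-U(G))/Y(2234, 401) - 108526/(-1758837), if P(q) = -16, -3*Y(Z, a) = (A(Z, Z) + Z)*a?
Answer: 108170041009/1575625985058 ≈ 0.068652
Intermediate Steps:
Y(Z, a) = -2*Z*a/3 (Y(Z, a) = -(Z + Z)*a/3 = -2*Z*a/3)
U(c) = -16 + 2*c (U(c) = (-16 + c) + c = -16 + 2*c)
(-U(G))/Y(2234, 401) - 108526/(-1758837) = (-(-16 + 2*2083))/((-2/3*2234*401)) - 108526/(-1758837) = (-(-16 + 4166))/(-1791668/3) - 108526*(-1/1758837) = -1*4150*(-3/1791668) + 108526/1758837 = -4150*(-3/1791668) + 108526/1758837 = 6225/895834 + 108526/1758837 = 108170041009/1575625985058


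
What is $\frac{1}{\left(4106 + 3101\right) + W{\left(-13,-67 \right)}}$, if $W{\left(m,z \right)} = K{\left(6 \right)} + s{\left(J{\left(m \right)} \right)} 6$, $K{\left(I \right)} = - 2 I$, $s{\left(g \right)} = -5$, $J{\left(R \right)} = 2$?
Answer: $\frac{1}{7165} \approx 0.00013957$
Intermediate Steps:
$W{\left(m,z \right)} = -42$ ($W{\left(m,z \right)} = \left(-2\right) 6 - 30 = -12 - 30 = -42$)
$\frac{1}{\left(4106 + 3101\right) + W{\left(-13,-67 \right)}} = \frac{1}{\left(4106 + 3101\right) - 42} = \frac{1}{7207 - 42} = \frac{1}{7165}$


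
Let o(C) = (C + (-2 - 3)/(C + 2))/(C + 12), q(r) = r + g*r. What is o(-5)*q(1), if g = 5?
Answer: -20/7 ≈ -2.8571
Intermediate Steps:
q(r) = 6*r (q(r) = r + 5*r = 6*r)
o(C) = (C - 5/(2 + C))/(12 + C)
o(-5)*q(1) = ((-5 + (-5)² + 2*(-5))/(24 + (-5)² + 14*(-5)))*(6*1) = ((-5 + 25 - 10)/(24 + 25 - 70))*6 = (10/(-21))*6 = -1/21*10*6 = -10/21*6 = -20/7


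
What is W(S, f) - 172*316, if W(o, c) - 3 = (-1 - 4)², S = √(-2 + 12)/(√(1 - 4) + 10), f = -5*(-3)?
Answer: -54324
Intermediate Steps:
f = 15
S = √10/(10 + I*√3) (S = √10/(√(-3) + 10) = √10/(I*√3 + 10) = √10/(10 + I*√3) ≈ 0.30702 - 0.053177*I)
W(o, c) = 28 (W(o, c) = 3 + (-1 - 4)² = 3 + (-5)² = 3 + 25 = 28)
W(S, f) - 172*316 = 28 - 172*316 = 28 - 54352 = -54324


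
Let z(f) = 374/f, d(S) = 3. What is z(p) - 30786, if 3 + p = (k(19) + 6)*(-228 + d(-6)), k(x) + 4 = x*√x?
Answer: -1780619450009/57838611 - 88825*√19/19279537 ≈ -30786.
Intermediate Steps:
k(x) = -4 + x^(3/2) (k(x) = -4 + x*√x = -4 + x^(3/2))
p = -453 - 4275*√19 (p = -3 + ((-4 + 19^(3/2)) + 6)*(-228 + 3) = -3 + ((-4 + 19*√19) + 6)*(-225) = -3 + (2 + 19*√19)*(-225) = -3 + (-450 - 4275*√19) = -453 - 4275*√19 ≈ -19087.)
z(p) - 30786 = 374/(-453 - 4275*√19) - 30786 = -30786 + 374/(-453 - 4275*√19)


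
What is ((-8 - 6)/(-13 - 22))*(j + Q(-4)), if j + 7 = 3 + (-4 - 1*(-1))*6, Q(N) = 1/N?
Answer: -89/10 ≈ -8.9000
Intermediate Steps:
Q(N) = 1/N
j = -22 (j = -7 + (3 + (-4 - 1*(-1))*6) = -7 + (3 + (-4 + 1)*6) = -7 + (3 - 3*6) = -7 + (3 - 18) = -7 - 15 = -22)
((-8 - 6)/(-13 - 22))*(j + Q(-4)) = ((-8 - 6)/(-13 - 22))*(-22 + 1/(-4)) = (-14/(-35))*(-22 - 1/4) = -14*(-1/35)*(-89/4) = (2/5)*(-89/4) = -89/10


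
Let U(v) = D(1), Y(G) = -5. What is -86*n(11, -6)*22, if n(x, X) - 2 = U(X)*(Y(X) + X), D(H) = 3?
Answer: 58652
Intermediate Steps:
U(v) = 3
n(x, X) = -13 + 3*X (n(x, X) = 2 + 3*(-5 + X) = 2 + (-15 + 3*X) = -13 + 3*X)
-86*n(11, -6)*22 = -86*(-13 + 3*(-6))*22 = -86*(-13 - 18)*22 = -86*(-31)*22 = 2666*22 = 58652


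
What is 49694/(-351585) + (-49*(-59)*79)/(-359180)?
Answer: -19629447497/25256460060 ≈ -0.77720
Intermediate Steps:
49694/(-351585) + (-49*(-59)*79)/(-359180) = 49694*(-1/351585) + (2891*79)*(-1/359180) = -49694/351585 + 228389*(-1/359180) = -49694/351585 - 228389/359180 = -19629447497/25256460060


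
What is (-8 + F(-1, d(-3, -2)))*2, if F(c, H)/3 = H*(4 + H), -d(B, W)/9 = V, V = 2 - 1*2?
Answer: -16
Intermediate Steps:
V = 0 (V = 2 - 2 = 0)
d(B, W) = 0 (d(B, W) = -9*0 = 0)
F(c, H) = 3*H*(4 + H) (F(c, H) = 3*(H*(4 + H)) = 3*H*(4 + H))
(-8 + F(-1, d(-3, -2)))*2 = (-8 + 3*0*(4 + 0))*2 = (-8 + 3*0*4)*2 = (-8 + 0)*2 = -8*2 = -16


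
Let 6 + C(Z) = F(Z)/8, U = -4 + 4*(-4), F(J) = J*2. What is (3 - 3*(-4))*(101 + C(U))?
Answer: 1350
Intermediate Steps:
F(J) = 2*J
U = -20 (U = -4 - 16 = -20)
C(Z) = -6 + Z/4 (C(Z) = -6 + (2*Z)/8 = -6 + (2*Z)*(⅛) = -6 + Z/4)
(3 - 3*(-4))*(101 + C(U)) = (3 - 3*(-4))*(101 + (-6 + (¼)*(-20))) = (3 + 12)*(101 + (-6 - 5)) = 15*(101 - 11) = 15*90 = 1350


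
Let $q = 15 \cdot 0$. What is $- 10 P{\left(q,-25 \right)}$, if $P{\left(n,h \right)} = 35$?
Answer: $-350$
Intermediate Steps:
$q = 0$
$- 10 P{\left(q,-25 \right)} = \left(-10\right) 35 = -350$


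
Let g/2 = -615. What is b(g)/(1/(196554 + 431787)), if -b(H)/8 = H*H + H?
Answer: -7598753915760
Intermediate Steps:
g = -1230 (g = 2*(-615) = -1230)
b(H) = -8*H - 8*H² (b(H) = -8*(H*H + H) = -8*(H² + H) = -8*(H + H²) = -8*H - 8*H²)
b(g)/(1/(196554 + 431787)) = (-8*(-1230)*(1 - 1230))/(1/(196554 + 431787)) = (-8*(-1230)*(-1229))/(1/628341) = -12093360/1/628341 = -12093360*628341 = -7598753915760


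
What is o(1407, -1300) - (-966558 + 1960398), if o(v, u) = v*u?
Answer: -2822940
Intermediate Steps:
o(v, u) = u*v
o(1407, -1300) - (-966558 + 1960398) = -1300*1407 - (-966558 + 1960398) = -1829100 - 1*993840 = -1829100 - 993840 = -2822940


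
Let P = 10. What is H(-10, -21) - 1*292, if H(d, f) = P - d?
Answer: -272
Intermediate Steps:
H(d, f) = 10 - d
H(-10, -21) - 1*292 = (10 - 1*(-10)) - 1*292 = (10 + 10) - 292 = 20 - 292 = -272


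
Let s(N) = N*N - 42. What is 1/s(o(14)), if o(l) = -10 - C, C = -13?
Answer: -1/33 ≈ -0.030303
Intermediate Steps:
o(l) = 3 (o(l) = -10 - 1*(-13) = -10 + 13 = 3)
s(N) = -42 + N**2 (s(N) = N**2 - 42 = -42 + N**2)
1/s(o(14)) = 1/(-42 + 3**2) = 1/(-42 + 9) = 1/(-33) = -1/33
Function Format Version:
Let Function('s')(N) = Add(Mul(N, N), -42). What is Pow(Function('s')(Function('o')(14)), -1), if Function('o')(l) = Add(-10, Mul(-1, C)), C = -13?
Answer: Rational(-1, 33) ≈ -0.030303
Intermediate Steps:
Function('o')(l) = 3 (Function('o')(l) = Add(-10, Mul(-1, -13)) = Add(-10, 13) = 3)
Function('s')(N) = Add(-42, Pow(N, 2)) (Function('s')(N) = Add(Pow(N, 2), -42) = Add(-42, Pow(N, 2)))
Pow(Function('s')(Function('o')(14)), -1) = Pow(Add(-42, Pow(3, 2)), -1) = Pow(Add(-42, 9), -1) = Pow(-33, -1) = Rational(-1, 33)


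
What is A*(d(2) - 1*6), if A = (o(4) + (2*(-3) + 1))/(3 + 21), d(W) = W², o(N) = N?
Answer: 1/12 ≈ 0.083333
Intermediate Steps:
A = -1/24 (A = (4 + (2*(-3) + 1))/(3 + 21) = (4 + (-6 + 1))/24 = (4 - 5)*(1/24) = -1*1/24 = -1/24 ≈ -0.041667)
A*(d(2) - 1*6) = -(2² - 1*6)/24 = -(4 - 6)/24 = -1/24*(-2) = 1/12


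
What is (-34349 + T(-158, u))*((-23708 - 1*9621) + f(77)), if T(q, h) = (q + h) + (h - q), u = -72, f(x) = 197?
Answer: 1142822076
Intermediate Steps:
T(q, h) = 2*h (T(q, h) = (h + q) + (h - q) = 2*h)
(-34349 + T(-158, u))*((-23708 - 1*9621) + f(77)) = (-34349 + 2*(-72))*((-23708 - 1*9621) + 197) = (-34349 - 144)*((-23708 - 9621) + 197) = -34493*(-33329 + 197) = -34493*(-33132) = 1142822076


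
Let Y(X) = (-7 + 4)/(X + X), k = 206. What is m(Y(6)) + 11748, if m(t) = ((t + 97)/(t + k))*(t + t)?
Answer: 19336821/1646 ≈ 11748.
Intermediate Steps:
Y(X) = -3/(2*X) (Y(X) = -3*1/(2*X) = -3/(2*X))
m(t) = 2*t*(97 + t)/(206 + t) (m(t) = ((t + 97)/(t + 206))*(t + t) = ((97 + t)/(206 + t))*(2*t) = 2*t*(97 + t)/(206 + t))
m(Y(6)) + 11748 = 2*(-3/2/6)*(97 - 3/2/6)/(206 - 3/2/6) + 11748 = 2*(-3/2*⅙)*(97 - 3/2*⅙)/(206 - 3/2*⅙) + 11748 = 2*(-¼)*(97 - ¼)/(206 - ¼) + 11748 = 2*(-¼)*(387/4)/(823/4) + 11748 = 2*(-¼)*(4/823)*(387/4) + 11748 = -387/1646 + 11748 = 19336821/1646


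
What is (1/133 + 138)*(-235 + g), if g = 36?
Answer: -3652645/133 ≈ -27464.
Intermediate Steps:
(1/133 + 138)*(-235 + g) = (1/133 + 138)*(-235 + 36) = (1/133 + 138)*(-199) = (18355/133)*(-199) = -3652645/133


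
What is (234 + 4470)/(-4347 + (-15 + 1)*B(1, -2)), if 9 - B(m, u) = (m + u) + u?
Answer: -224/215 ≈ -1.0419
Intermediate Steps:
B(m, u) = 9 - m - 2*u (B(m, u) = 9 - ((m + u) + u) = 9 - (m + 2*u) = 9 + (-m - 2*u) = 9 - m - 2*u)
(234 + 4470)/(-4347 + (-15 + 1)*B(1, -2)) = (234 + 4470)/(-4347 + (-15 + 1)*(9 - 1*1 - 2*(-2))) = 4704/(-4347 - 14*(9 - 1 + 4)) = 4704/(-4347 - 14*12) = 4704/(-4347 - 168) = 4704/(-4515) = 4704*(-1/4515) = -224/215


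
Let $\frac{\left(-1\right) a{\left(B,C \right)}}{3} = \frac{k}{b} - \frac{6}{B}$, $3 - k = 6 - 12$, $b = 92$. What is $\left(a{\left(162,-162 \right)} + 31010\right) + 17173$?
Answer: $\frac{39895373}{828} \approx 48183.0$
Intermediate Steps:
$k = 9$ ($k = 3 - \left(6 - 12\right) = 3 - -6 = 3 + 6 = 9$)
$a{\left(B,C \right)} = - \frac{27}{92} + \frac{18}{B}$ ($a{\left(B,C \right)} = - 3 \left(\frac{9}{92} - \frac{6}{B}\right) = - \frac{27}{92} + \frac{18}{B}$)
$\left(a{\left(162,-162 \right)} + 31010\right) + 17173 = \left(\left(- \frac{27}{92} + \frac{18}{162}\right) + 31010\right) + 17173 = \left(\left(- \frac{27}{92} + 18 \cdot \frac{1}{162}\right) + 31010\right) + 17173 = \left(\left(- \frac{27}{92} + \frac{1}{9}\right) + 31010\right) + 17173 = \left(- \frac{151}{828} + 31010\right) + 17173 = \frac{25676129}{828} + 17173 = \frac{39895373}{828}$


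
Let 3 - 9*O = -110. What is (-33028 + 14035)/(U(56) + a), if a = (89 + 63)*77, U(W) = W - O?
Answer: -170937/105727 ≈ -1.6168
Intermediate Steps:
O = 113/9 (O = ⅓ - ⅑*(-110) = ⅓ + 110/9 = 113/9 ≈ 12.556)
U(W) = -113/9 + W (U(W) = W - 1*113/9 = W - 113/9 = -113/9 + W)
a = 11704 (a = 152*77 = 11704)
(-33028 + 14035)/(U(56) + a) = (-33028 + 14035)/((-113/9 + 56) + 11704) = -18993/(391/9 + 11704) = -18993/105727/9 = -18993*9/105727 = -170937/105727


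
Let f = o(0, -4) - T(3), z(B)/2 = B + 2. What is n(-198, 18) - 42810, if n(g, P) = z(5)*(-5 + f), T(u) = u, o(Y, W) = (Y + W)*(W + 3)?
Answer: -42866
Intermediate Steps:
z(B) = 4 + 2*B (z(B) = 2*(B + 2) = 2*(2 + B) = 4 + 2*B)
o(Y, W) = (3 + W)*(W + Y) (o(Y, W) = (W + Y)*(3 + W) = (3 + W)*(W + Y))
f = 1 (f = ((-4)² + 3*(-4) + 3*0 - 4*0) - 1*3 = (16 - 12 + 0 + 0) - 3 = 4 - 3 = 1)
n(g, P) = -56 (n(g, P) = (4 + 2*5)*(-5 + 1) = (4 + 10)*(-4) = 14*(-4) = -56)
n(-198, 18) - 42810 = -56 - 42810 = -42866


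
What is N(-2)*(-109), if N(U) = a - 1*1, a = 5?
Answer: -436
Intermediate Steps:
N(U) = 4 (N(U) = 5 - 1*1 = 5 - 1 = 4)
N(-2)*(-109) = 4*(-109) = -436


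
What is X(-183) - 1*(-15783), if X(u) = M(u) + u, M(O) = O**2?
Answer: 49089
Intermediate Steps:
X(u) = u + u**2 (X(u) = u**2 + u = u + u**2)
X(-183) - 1*(-15783) = -183*(1 - 183) - 1*(-15783) = -183*(-182) + 15783 = 33306 + 15783 = 49089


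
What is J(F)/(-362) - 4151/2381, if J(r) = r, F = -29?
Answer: -1433613/861922 ≈ -1.6633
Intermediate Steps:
J(F)/(-362) - 4151/2381 = -29/(-362) - 4151/2381 = -29*(-1/362) - 4151*1/2381 = 29/362 - 4151/2381 = -1433613/861922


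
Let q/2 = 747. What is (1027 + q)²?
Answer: 6355441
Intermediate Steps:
q = 1494 (q = 2*747 = 1494)
(1027 + q)² = (1027 + 1494)² = 2521² = 6355441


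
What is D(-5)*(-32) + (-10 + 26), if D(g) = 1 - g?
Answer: -176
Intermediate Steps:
D(-5)*(-32) + (-10 + 26) = (1 - 1*(-5))*(-32) + (-10 + 26) = (1 + 5)*(-32) + 16 = 6*(-32) + 16 = -192 + 16 = -176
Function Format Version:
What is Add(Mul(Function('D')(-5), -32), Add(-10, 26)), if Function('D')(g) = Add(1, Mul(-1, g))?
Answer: -176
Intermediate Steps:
Add(Mul(Function('D')(-5), -32), Add(-10, 26)) = Add(Mul(Add(1, Mul(-1, -5)), -32), Add(-10, 26)) = Add(Mul(Add(1, 5), -32), 16) = Add(Mul(6, -32), 16) = Add(-192, 16) = -176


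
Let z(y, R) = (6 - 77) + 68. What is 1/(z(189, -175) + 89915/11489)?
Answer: 11489/55448 ≈ 0.20720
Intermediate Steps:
z(y, R) = -3 (z(y, R) = -71 + 68 = -3)
1/(z(189, -175) + 89915/11489) = 1/(-3 + 89915/11489) = 1/(55448/11489) = 11489/55448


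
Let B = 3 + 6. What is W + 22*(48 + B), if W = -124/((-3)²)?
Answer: 11162/9 ≈ 1240.2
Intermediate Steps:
B = 9
W = -124/9 ≈ -13.778
W + 22*(48 + B) = -124/9 + 22*(48 + 9) = -124/9 + 22*57 = -124/9 + 1254 = 11162/9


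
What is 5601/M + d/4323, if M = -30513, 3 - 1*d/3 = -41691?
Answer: 421379327/14656411 ≈ 28.751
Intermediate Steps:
d = 125082 (d = 9 - 3*(-41691) = 9 + 125073 = 125082)
5601/M + d/4323 = 5601/(-30513) + 125082/4323 = 5601*(-1/30513) + 125082*(1/4323) = -1867/10171 + 41694/1441 = 421379327/14656411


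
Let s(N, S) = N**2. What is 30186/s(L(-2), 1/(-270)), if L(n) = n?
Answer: 15093/2 ≈ 7546.5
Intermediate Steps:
30186/s(L(-2), 1/(-270)) = 30186/((-2)**2) = 30186/4 = 30186*(1/4) = 15093/2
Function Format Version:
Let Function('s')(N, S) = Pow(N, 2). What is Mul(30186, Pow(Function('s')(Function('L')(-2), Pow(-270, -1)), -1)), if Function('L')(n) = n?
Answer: Rational(15093, 2) ≈ 7546.5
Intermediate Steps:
Mul(30186, Pow(Function('s')(Function('L')(-2), Pow(-270, -1)), -1)) = Mul(30186, Pow(Pow(-2, 2), -1)) = Mul(30186, Pow(4, -1)) = Mul(30186, Rational(1, 4)) = Rational(15093, 2)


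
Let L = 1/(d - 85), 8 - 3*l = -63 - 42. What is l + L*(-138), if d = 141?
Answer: 2957/84 ≈ 35.202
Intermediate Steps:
l = 113/3 (l = 8/3 - (-63 - 42)/3 = 8/3 - ⅓*(-105) = 8/3 + 35 = 113/3 ≈ 37.667)
L = 1/56 (L = 1/(141 - 85) = 1/56 ≈ 0.017857)
l + L*(-138) = 113/3 + (1/56)*(-138) = 113/3 - 69/28 = 2957/84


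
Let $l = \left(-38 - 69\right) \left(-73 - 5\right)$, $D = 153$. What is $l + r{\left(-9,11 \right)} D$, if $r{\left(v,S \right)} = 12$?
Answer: $10182$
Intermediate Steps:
$l = 8346$ ($l = \left(-107\right) \left(-78\right) = 8346$)
$l + r{\left(-9,11 \right)} D = 8346 + 12 \cdot 153 = 8346 + 1836 = 10182$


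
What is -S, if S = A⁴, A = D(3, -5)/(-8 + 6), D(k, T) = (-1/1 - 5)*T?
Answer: -50625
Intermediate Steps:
D(k, T) = -6*T (D(k, T) = (-1*1 - 5)*T = (-1 - 5)*T = -6*T)
A = -15 (A = (-6*(-5))/(-8 + 6) = 30/(-2) = 30*(-½) = -15)
S = 50625 (S = (-15)⁴ = 50625)
-S = -1*50625 = -50625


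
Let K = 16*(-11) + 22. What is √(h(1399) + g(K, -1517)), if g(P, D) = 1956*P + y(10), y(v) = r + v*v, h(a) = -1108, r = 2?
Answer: I*√302230 ≈ 549.75*I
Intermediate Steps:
y(v) = 2 + v² (y(v) = 2 + v*v = 2 + v²)
K = -154 (K = -176 + 22 = -154)
g(P, D) = 102 + 1956*P (g(P, D) = 1956*P + (2 + 10²) = 1956*P + (2 + 100) = 1956*P + 102 = 102 + 1956*P)
√(h(1399) + g(K, -1517)) = √(-1108 + (102 + 1956*(-154))) = √(-1108 + (102 - 301224)) = √(-1108 - 301122) = √(-302230) = I*√302230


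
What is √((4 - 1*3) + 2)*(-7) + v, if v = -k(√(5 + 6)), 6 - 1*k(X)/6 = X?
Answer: -36 - 7*√3 + 6*√11 ≈ -28.225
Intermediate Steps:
k(X) = 36 - 6*X
v = -36 + 6*√11 (v = -(36 - 6*√(5 + 6)) = -(36 - 6*√11) = -36 + 6*√11 ≈ -16.100)
√((4 - 1*3) + 2)*(-7) + v = √((4 - 1*3) + 2)*(-7) + (-36 + 6*√11) = √((4 - 3) + 2)*(-7) + (-36 + 6*√11) = √(1 + 2)*(-7) + (-36 + 6*√11) = √3*(-7) + (-36 + 6*√11) = -7*√3 + (-36 + 6*√11) = -36 - 7*√3 + 6*√11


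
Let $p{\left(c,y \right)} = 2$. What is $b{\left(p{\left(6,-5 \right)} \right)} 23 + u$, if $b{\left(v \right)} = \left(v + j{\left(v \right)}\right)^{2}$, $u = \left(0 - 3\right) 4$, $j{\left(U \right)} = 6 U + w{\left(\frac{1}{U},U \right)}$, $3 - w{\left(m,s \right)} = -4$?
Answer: $10131$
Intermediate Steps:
$w{\left(m,s \right)} = 7$ ($w{\left(m,s \right)} = 3 - -4 = 3 + 4 = 7$)
$j{\left(U \right)} = 7 + 6 U$ ($j{\left(U \right)} = 6 U + 7 = 7 + 6 U$)
$u = -12$ ($u = \left(-3\right) 4 = -12$)
$b{\left(v \right)} = \left(7 + 7 v\right)^{2}$ ($b{\left(v \right)} = \left(v + \left(7 + 6 v\right)\right)^{2} = \left(7 + 7 v\right)^{2}$)
$b{\left(p{\left(6,-5 \right)} \right)} 23 + u = 49 \left(1 + 2\right)^{2} \cdot 23 - 12 = 49 \cdot 3^{2} \cdot 23 - 12 = 49 \cdot 9 \cdot 23 - 12 = 441 \cdot 23 - 12 = 10143 - 12 = 10131$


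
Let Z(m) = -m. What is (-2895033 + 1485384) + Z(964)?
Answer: -1410613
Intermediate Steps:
(-2895033 + 1485384) + Z(964) = (-2895033 + 1485384) - 1*964 = -1409649 - 964 = -1410613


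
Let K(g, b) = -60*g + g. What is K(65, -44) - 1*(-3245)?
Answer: -590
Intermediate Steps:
K(g, b) = -59*g
K(65, -44) - 1*(-3245) = -59*65 - 1*(-3245) = -3835 + 3245 = -590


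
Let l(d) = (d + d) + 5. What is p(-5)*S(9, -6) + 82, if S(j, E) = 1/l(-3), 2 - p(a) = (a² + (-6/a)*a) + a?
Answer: 94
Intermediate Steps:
l(d) = 5 + 2*d (l(d) = 2*d + 5 = 5 + 2*d)
p(a) = 8 - a - a² (p(a) = 2 - ((a² + (-6/a)*a) + a) = 2 - ((a² - 6) + a) = 2 - ((-6 + a²) + a) = 2 - (-6 + a + a²) = 2 + (6 - a - a²) = 8 - a - a²)
S(j, E) = -1 (S(j, E) = 1/(5 + 2*(-3)) = 1/(5 - 6) = 1/(-1) = -1)
p(-5)*S(9, -6) + 82 = (8 - 1*(-5) - 1*(-5)²)*(-1) + 82 = (8 + 5 - 1*25)*(-1) + 82 = (8 + 5 - 25)*(-1) + 82 = -12*(-1) + 82 = 12 + 82 = 94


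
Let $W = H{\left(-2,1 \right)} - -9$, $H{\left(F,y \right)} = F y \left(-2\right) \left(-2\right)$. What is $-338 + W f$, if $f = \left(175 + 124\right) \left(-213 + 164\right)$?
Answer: $-14989$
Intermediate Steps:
$H{\left(F,y \right)} = 4 F y$ ($H{\left(F,y \right)} = F \left(- 2 y\right) \left(-2\right) = - 2 F y \left(-2\right) = 4 F y$)
$f = -14651$ ($f = 299 \left(-49\right) = -14651$)
$W = 1$ ($W = 4 \left(-2\right) 1 - -9 = -8 + 9 = 1$)
$-338 + W f = -338 + 1 \left(-14651\right) = -338 - 14651 = -14989$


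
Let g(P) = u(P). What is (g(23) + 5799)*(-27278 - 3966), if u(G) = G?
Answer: -181902568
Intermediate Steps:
g(P) = P
(g(23) + 5799)*(-27278 - 3966) = (23 + 5799)*(-27278 - 3966) = 5822*(-31244) = -181902568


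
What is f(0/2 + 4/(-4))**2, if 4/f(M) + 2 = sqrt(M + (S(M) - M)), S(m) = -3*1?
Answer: 16/(2 - I*sqrt(3))**2 ≈ 0.32653 + 2.2623*I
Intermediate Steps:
S(m) = -3
f(M) = 4/(-2 + I*sqrt(3)) (f(M) = 4/(-2 + sqrt(M + (-3 - M))) = 4/(-2 + sqrt(-3)) = 4/(-2 + I*sqrt(3)))
f(0/2 + 4/(-4))**2 = (-8/7 - 4*I*sqrt(3)/7)**2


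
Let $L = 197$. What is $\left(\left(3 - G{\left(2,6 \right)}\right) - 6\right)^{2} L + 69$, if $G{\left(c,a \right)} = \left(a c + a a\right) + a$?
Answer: $640122$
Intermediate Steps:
$G{\left(c,a \right)} = a + a^{2} + a c$ ($G{\left(c,a \right)} = \left(a c + a^{2}\right) + a = \left(a^{2} + a c\right) + a = a + a^{2} + a c$)
$\left(\left(3 - G{\left(2,6 \right)}\right) - 6\right)^{2} L + 69 = \left(\left(3 - 6 \left(1 + 6 + 2\right)\right) - 6\right)^{2} \cdot 197 + 69 = \left(\left(3 - 6 \cdot 9\right) - 6\right)^{2} \cdot 197 + 69 = \left(\left(3 - 54\right) - 6\right)^{2} \cdot 197 + 69 = \left(-51 - 6\right)^{2} \cdot 197 + 69 = \left(-57\right)^{2} \cdot 197 + 69 = 3249 \cdot 197 + 69 = 640053 + 69 = 640122$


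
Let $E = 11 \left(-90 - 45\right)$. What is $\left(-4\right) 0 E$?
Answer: $0$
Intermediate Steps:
$E = -1485$ ($E = 11 \left(-135\right) = -1485$)
$\left(-4\right) 0 E = \left(-4\right) 0 \left(-1485\right) = 0 \left(-1485\right) = 0$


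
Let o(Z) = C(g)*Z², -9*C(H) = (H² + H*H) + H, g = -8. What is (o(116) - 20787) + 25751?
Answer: -523348/3 ≈ -1.7445e+5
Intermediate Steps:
C(H) = -2*H²/9 - H/9 (C(H) = -((H² + H*H) + H)/9 = -((H² + H²) + H)/9 = -(2*H² + H)/9 = -(H + 2*H²)/9 = -2*H²/9 - H/9)
o(Z) = -40*Z²/3 (o(Z) = (-⅑*(-8)*(1 + 2*(-8)))*Z² = (-⅑*(-8)*(1 - 16))*Z² = (-⅑*(-8)*(-15))*Z² = -40*Z²/3)
(o(116) - 20787) + 25751 = (-40/3*116² - 20787) + 25751 = (-40/3*13456 - 20787) + 25751 = (-538240/3 - 20787) + 25751 = -600601/3 + 25751 = -523348/3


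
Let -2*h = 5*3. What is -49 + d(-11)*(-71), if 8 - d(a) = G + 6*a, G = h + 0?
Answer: -11671/2 ≈ -5835.5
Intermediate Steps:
h = -15/2 (h = -5*3/2 = -½*15 = -15/2 ≈ -7.5000)
G = -15/2 (G = -15/2 + 0 = -15/2 ≈ -7.5000)
d(a) = 31/2 - 6*a (d(a) = 8 - (-15/2 + 6*a) = 8 + (15/2 - 6*a) = 31/2 - 6*a)
-49 + d(-11)*(-71) = -49 + (31/2 - 6*(-11))*(-71) = -49 + (31/2 + 66)*(-71) = -49 + (163/2)*(-71) = -49 - 11573/2 = -11671/2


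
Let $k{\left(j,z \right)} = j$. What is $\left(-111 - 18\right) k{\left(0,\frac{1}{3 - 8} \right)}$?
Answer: $0$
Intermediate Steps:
$\left(-111 - 18\right) k{\left(0,\frac{1}{3 - 8} \right)} = \left(-111 - 18\right) 0 = \left(-129\right) 0 = 0$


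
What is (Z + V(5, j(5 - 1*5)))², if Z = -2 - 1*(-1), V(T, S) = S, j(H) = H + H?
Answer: 1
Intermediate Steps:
j(H) = 2*H
Z = -1 (Z = -2 + 1 = -1)
(Z + V(5, j(5 - 1*5)))² = (-1 + 2*(5 - 1*5))² = (-1 + 2*(5 - 5))² = (-1 + 2*0)² = (-1 + 0)² = (-1)² = 1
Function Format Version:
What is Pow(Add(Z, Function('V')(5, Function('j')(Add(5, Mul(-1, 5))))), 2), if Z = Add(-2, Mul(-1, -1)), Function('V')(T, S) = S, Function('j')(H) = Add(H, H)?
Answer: 1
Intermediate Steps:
Function('j')(H) = Mul(2, H)
Z = -1 (Z = Add(-2, 1) = -1)
Pow(Add(Z, Function('V')(5, Function('j')(Add(5, Mul(-1, 5))))), 2) = Pow(Add(-1, Mul(2, Add(5, Mul(-1, 5)))), 2) = Pow(Add(-1, Mul(2, Add(5, -5))), 2) = Pow(Add(-1, Mul(2, 0)), 2) = Pow(Add(-1, 0), 2) = Pow(-1, 2) = 1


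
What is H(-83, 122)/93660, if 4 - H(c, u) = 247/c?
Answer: 193/2591260 ≈ 7.4481e-5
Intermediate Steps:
H(c, u) = 4 - 247/c
H(-83, 122)/93660 = (4 - 247/(-83))/93660 = (4 - 247*(-1/83))*(1/93660) = (4 + 247/83)*(1/93660) = (579/83)*(1/93660) = 193/2591260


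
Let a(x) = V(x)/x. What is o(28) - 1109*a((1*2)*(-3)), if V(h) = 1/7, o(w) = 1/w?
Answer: 2221/84 ≈ 26.440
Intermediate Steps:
V(h) = 1/7
a(x) = 1/(7*x)
o(28) - 1109*a((1*2)*(-3)) = 1/28 - 1109/(7*((1*2)*(-3))) = 1/28 - 1109/(7*(2*(-3))) = 1/28 - 1109/(7*(-6)) = 1/28 - 1109*(-1)/(7*6) = 1/28 - 1109*(-1/42) = 1/28 + 1109/42 = 2221/84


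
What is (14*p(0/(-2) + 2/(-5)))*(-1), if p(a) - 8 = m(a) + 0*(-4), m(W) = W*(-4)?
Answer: -672/5 ≈ -134.40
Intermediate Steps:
m(W) = -4*W
p(a) = 8 - 4*a (p(a) = 8 + (-4*a + 0*(-4)) = 8 + (-4*a + 0) = 8 - 4*a)
(14*p(0/(-2) + 2/(-5)))*(-1) = (14*(8 - 4*(0/(-2) + 2/(-5))))*(-1) = (14*(8 - 4*(0*(-1/2) + 2*(-1/5))))*(-1) = (14*(8 - 4*(0 - 2/5)))*(-1) = (14*(8 - 4*(-2/5)))*(-1) = (14*(8 + 8/5))*(-1) = (14*(48/5))*(-1) = (672/5)*(-1) = -672/5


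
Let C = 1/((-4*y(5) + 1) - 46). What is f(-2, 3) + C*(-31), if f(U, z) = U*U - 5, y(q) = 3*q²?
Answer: -314/345 ≈ -0.91014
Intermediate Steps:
f(U, z) = -5 + U² (f(U, z) = U² - 5 = -5 + U²)
C = -1/345 (C = 1/((-12*5² + 1) - 46) = 1/((-12*25 + 1) - 46) = 1/((-4*75 + 1) - 46) = 1/((-300 + 1) - 46) = 1/(-299 - 46) = 1/(-345) = -1/345 ≈ -0.0028986)
f(-2, 3) + C*(-31) = (-5 + (-2)²) - 1/345*(-31) = (-5 + 4) + 31/345 = -1 + 31/345 = -314/345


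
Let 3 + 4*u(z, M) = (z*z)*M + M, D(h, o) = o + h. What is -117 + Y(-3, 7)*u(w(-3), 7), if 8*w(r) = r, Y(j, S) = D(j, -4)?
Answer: -32185/256 ≈ -125.72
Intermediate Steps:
D(h, o) = h + o
Y(j, S) = -4 + j (Y(j, S) = j - 4 = -4 + j)
w(r) = r/8
u(z, M) = -¾ + M/4 + M*z²/4 (u(z, M) = -¾ + ((z*z)*M + M)/4 = -¾ + (z²*M + M)/4 = -¾ + (M*z² + M)/4 = -¾ + (M + M*z²)/4 = -¾ + (M/4 + M*z²/4) = -¾ + M/4 + M*z²/4)
-117 + Y(-3, 7)*u(w(-3), 7) = -117 + (-4 - 3)*(-¾ + (¼)*7 + (¼)*7*((⅛)*(-3))²) = -117 - 7*(-¾ + 7/4 + (¼)*7*(-3/8)²) = -117 - 7*(-¾ + 7/4 + (¼)*7*(9/64)) = -117 - 7*(-¾ + 7/4 + 63/256) = -117 - 7*319/256 = -117 - 2233/256 = -32185/256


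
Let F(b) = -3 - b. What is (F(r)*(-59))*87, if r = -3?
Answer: 0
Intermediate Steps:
(F(r)*(-59))*87 = ((-3 - 1*(-3))*(-59))*87 = ((-3 + 3)*(-59))*87 = (0*(-59))*87 = 0*87 = 0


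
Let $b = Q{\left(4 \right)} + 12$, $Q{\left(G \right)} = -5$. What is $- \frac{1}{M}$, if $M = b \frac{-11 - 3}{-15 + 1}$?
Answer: $- \frac{1}{7} \approx -0.14286$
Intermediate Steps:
$b = 7$ ($b = -5 + 12 = 7$)
$M = 7$ ($M = 7 \frac{-11 - 3}{-15 + 1} = 7 \left(- \frac{14}{-14}\right) = 7 \left(\left(-14\right) \left(- \frac{1}{14}\right)\right) = 7 \cdot 1 = 7$)
$- \frac{1}{M} = - \frac{1}{7}$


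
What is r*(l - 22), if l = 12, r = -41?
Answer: 410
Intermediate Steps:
r*(l - 22) = -41*(12 - 22) = -41*(-10) = 410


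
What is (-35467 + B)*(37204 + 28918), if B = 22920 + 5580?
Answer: -460671974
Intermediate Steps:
B = 28500
(-35467 + B)*(37204 + 28918) = (-35467 + 28500)*(37204 + 28918) = -6967*66122 = -460671974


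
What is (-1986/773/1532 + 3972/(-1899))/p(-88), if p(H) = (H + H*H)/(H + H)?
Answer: 784592801/16304265189 ≈ 0.048122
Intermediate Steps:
p(H) = (H + H**2)/(2*H) (p(H) = (H + H**2)/((2*H)) = (H + H**2)*(1/(2*H)) = (H + H**2)/(2*H))
(-1986/773/1532 + 3972/(-1899))/p(-88) = (-1986/773/1532 + 3972/(-1899))/(1/2 + (1/2)*(-88)) = (-1986*1/773*(1/1532) + 3972*(-1/1899))/(1/2 - 44) = (-1986/773*1/1532 - 1324/633)/(-87/2) = (-993/592118 - 1324/633)*(-2/87) = -784592801/374810694*(-2/87) = 784592801/16304265189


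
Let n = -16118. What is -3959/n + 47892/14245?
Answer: 828319211/229600910 ≈ 3.6076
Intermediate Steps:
-3959/n + 47892/14245 = -3959/(-16118) + 47892/14245 = -3959*(-1/16118) + 47892*(1/14245) = 3959/16118 + 47892/14245 = 828319211/229600910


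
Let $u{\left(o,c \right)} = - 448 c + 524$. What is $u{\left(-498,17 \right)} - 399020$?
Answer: $-406112$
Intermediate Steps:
$u{\left(o,c \right)} = 524 - 448 c$
$u{\left(-498,17 \right)} - 399020 = \left(524 - 7616\right) - 399020 = -7092 - 399020 = -406112$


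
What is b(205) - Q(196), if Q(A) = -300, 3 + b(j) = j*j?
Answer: 42322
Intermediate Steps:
b(j) = -3 + j² (b(j) = -3 + j*j = -3 + j²)
b(205) - Q(196) = (-3 + 205²) - 1*(-300) = (-3 + 42025) + 300 = 42022 + 300 = 42322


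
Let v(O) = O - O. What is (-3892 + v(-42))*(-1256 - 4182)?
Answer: 21164696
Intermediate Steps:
v(O) = 0
(-3892 + v(-42))*(-1256 - 4182) = (-3892 + 0)*(-1256 - 4182) = -3892*(-5438) = 21164696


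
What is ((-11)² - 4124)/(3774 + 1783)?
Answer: -4003/5557 ≈ -0.72035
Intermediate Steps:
((-11)² - 4124)/(3774 + 1783) = (121 - 4124)/5557 = -4003*1/5557 = -4003/5557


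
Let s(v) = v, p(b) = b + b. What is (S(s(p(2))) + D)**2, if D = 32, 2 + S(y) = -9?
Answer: 441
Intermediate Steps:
p(b) = 2*b
S(y) = -11 (S(y) = -2 - 9 = -11)
(S(s(p(2))) + D)**2 = (-11 + 32)**2 = 21**2 = 441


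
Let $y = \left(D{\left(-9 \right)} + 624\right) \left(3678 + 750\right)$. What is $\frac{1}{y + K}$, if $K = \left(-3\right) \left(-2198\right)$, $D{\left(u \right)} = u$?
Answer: $\frac{1}{2729814} \approx 3.6633 \cdot 10^{-7}$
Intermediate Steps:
$K = 6594$
$y = 2723220$ ($y = \left(-9 + 624\right) \left(3678 + 750\right) = 615 \cdot 4428 = 2723220$)
$\frac{1}{y + K} = \frac{1}{2723220 + 6594} = \frac{1}{2729814}$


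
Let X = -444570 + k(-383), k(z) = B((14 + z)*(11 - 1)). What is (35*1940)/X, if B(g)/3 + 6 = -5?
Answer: -67900/444603 ≈ -0.15272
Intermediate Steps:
B(g) = -33 (B(g) = -18 + 3*(-5) = -18 - 15 = -33)
k(z) = -33
X = -444603 (X = -444570 - 33 = -444603)
(35*1940)/X = (35*1940)/(-444603) = 67900*(-1/444603) = -67900/444603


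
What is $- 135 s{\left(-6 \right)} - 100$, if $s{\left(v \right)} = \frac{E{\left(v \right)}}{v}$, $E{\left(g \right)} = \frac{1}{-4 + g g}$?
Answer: $- \frac{6355}{64} \approx -99.297$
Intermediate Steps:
$E{\left(g \right)} = \frac{1}{-4 + g^{2}}$
$s{\left(v \right)} = \frac{1}{v \left(-4 + v^{2}\right)}$ ($s{\left(v \right)} = \frac{1}{\left(-4 + v^{2}\right) v} = \frac{1}{v \left(-4 + v^{2}\right)}$)
$- 135 s{\left(-6 \right)} - 100 = - 135 \frac{1}{\left(-6\right) \left(-4 + \left(-6\right)^{2}\right)} - 100 = - 135 \left(- \frac{1}{6 \left(-4 + 36\right)}\right) - 100 = - 135 \left(- \frac{1}{6 \cdot 32}\right) - 100 = - 135 \left(\left(- \frac{1}{6}\right) \frac{1}{32}\right) - 100 = \left(-135\right) \left(- \frac{1}{192}\right) - 100 = \frac{45}{64} - 100 = - \frac{6355}{64}$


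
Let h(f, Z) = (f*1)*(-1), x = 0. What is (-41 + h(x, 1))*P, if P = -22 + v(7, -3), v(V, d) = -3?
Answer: 1025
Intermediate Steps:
h(f, Z) = -f (h(f, Z) = f*(-1) = -f)
P = -25 (P = -22 - 3 = -25)
(-41 + h(x, 1))*P = (-41 - 1*0)*(-25) = (-41 + 0)*(-25) = -41*(-25) = 1025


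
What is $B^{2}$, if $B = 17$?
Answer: $289$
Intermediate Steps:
$B^{2} = 17^{2} = 289$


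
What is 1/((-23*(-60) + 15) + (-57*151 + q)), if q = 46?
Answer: -1/7166 ≈ -0.00013955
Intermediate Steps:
1/((-23*(-60) + 15) + (-57*151 + q)) = 1/((-23*(-60) + 15) + (-57*151 + 46)) = 1/((1380 + 15) + (-8607 + 46)) = 1/(1395 - 8561) = 1/(-7166) = -1/7166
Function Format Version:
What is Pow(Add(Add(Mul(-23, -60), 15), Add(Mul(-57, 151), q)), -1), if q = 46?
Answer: Rational(-1, 7166) ≈ -0.00013955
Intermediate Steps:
Pow(Add(Add(Mul(-23, -60), 15), Add(Mul(-57, 151), q)), -1) = Pow(Add(Add(Mul(-23, -60), 15), Add(Mul(-57, 151), 46)), -1) = Pow(Add(Add(1380, 15), Add(-8607, 46)), -1) = Pow(Add(1395, -8561), -1) = Pow(-7166, -1) = Rational(-1, 7166)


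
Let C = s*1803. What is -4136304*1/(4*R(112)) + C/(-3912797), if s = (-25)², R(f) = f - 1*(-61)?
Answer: -4046324419947/676913881 ≈ -5977.6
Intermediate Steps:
R(f) = 61 + f (R(f) = f + 61 = 61 + f)
s = 625
C = 1126875 (C = 625*1803 = 1126875)
-4136304*1/(4*R(112)) + C/(-3912797) = -4136304*1/(4*(61 + 112)) + 1126875/(-3912797) = -4136304/(4*173) + 1126875*(-1/3912797) = -4136304/692 - 1126875/3912797 = -4136304*1/692 - 1126875/3912797 = -1034076/173 - 1126875/3912797 = -4046324419947/676913881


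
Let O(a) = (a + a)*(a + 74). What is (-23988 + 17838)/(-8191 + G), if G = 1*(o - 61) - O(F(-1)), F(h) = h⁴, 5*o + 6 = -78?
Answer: 15375/21047 ≈ 0.73051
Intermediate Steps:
o = -84/5 (o = -6/5 + (⅕)*(-78) = -6/5 - 78/5 = -84/5 ≈ -16.800)
O(a) = 2*a*(74 + a) (O(a) = (2*a)*(74 + a) = 2*a*(74 + a))
G = -1139/5 (G = 1*(-84/5 - 61) - 2*(-1)⁴*(74 + (-1)⁴) = 1*(-389/5) - 2*(74 + 1) = -389/5 - 2*75 = -389/5 - 1*150 = -389/5 - 150 = -1139/5 ≈ -227.80)
(-23988 + 17838)/(-8191 + G) = (-23988 + 17838)/(-8191 - 1139/5) = -6150/(-42094/5) = -6150*(-5/42094) = 15375/21047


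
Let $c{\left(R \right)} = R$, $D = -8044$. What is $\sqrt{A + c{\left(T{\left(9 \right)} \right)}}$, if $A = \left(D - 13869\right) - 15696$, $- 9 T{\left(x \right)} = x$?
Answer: $i \sqrt{37610} \approx 193.93 i$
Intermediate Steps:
$T{\left(x \right)} = - \frac{x}{9}$
$A = -37609$ ($A = \left(-8044 - 13869\right) - 15696 = -21913 - 15696 = -37609$)
$\sqrt{A + c{\left(T{\left(9 \right)} \right)}} = \sqrt{-37609 - 1} = \sqrt{-37610} = i \sqrt{37610}$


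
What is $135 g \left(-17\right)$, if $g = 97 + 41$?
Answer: $-316710$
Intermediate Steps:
$g = 138$
$135 g \left(-17\right) = 135 \cdot 138 \left(-17\right) = 18630 \left(-17\right) = -316710$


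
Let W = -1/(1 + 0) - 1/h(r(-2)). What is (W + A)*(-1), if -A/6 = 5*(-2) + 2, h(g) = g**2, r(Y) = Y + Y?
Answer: -751/16 ≈ -46.938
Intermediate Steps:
r(Y) = 2*Y
W = -17/16 (W = -1/(1 + 0) - 1/((2*(-2))**2) = -1/1 - 1/((-4)**2) = -1*1 - 1/16 = -1 - 1*1/16 = -1 - 1/16 = -17/16 ≈ -1.0625)
A = 48 (A = -6*(5*(-2) + 2) = -6*(-10 + 2) = -6*(-8) = 48)
(W + A)*(-1) = (-17/16 + 48)*(-1) = (751/16)*(-1) = -751/16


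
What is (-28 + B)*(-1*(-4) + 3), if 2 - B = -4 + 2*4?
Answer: -210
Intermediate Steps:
B = -2 (B = 2 - (-4 + 2*4) = 2 - (-4 + 8) = 2 - 1*4 = 2 - 4 = -2)
(-28 + B)*(-1*(-4) + 3) = (-28 - 2)*(-1*(-4) + 3) = -30*(4 + 3) = -30*7 = -210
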